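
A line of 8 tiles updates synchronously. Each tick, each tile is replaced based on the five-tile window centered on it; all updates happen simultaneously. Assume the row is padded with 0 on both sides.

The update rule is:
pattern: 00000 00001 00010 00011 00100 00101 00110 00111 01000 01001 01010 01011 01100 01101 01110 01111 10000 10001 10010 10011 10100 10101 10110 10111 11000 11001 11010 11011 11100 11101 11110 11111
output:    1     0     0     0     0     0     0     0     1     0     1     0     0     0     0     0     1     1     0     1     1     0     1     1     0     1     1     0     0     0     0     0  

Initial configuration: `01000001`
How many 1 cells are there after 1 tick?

3

00111000
count of 1: 3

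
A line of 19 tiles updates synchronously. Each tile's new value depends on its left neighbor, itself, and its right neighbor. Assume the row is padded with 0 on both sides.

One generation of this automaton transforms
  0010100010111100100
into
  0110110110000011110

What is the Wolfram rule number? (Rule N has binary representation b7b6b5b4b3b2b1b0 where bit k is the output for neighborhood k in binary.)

22

position 11: 111 → 0  (bit 7 = 0)
position 13: 110 → 0  (bit 6 = 0)
position 3: 101 → 0  (bit 5 = 0)
position 5: 100 → 1  (bit 4 = 1)
position 10: 011 → 0  (bit 3 = 0)
position 2: 010 → 1  (bit 2 = 1)
position 1: 001 → 1  (bit 1 = 1)
position 0: 000 → 0  (bit 0 = 0)
bits b7..b0 = 00010110 = 22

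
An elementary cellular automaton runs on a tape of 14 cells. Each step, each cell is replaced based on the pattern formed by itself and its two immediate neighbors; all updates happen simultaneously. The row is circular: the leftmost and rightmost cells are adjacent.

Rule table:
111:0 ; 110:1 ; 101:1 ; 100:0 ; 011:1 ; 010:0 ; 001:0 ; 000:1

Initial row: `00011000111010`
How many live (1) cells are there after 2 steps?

step 1: 11011010101100
step 2: 11111101011100
count of 1: 10

10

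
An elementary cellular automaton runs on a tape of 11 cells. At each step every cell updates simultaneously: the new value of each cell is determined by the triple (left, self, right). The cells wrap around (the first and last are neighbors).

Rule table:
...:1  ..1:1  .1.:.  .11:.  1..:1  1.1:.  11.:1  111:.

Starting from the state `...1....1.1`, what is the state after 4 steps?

.1....1111.

111.1111...
..1....1111
11.1111...1
.1....1111.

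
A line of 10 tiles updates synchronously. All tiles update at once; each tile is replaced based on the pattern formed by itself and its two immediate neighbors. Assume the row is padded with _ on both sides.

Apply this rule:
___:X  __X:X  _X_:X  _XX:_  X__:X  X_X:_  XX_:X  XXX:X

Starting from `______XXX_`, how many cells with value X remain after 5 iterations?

8

XXXXXX_XXX
_XXXXX__XX
X_XXXXXX_X
X__XXXXX_X
XXX_XXXX_X
count of X: 8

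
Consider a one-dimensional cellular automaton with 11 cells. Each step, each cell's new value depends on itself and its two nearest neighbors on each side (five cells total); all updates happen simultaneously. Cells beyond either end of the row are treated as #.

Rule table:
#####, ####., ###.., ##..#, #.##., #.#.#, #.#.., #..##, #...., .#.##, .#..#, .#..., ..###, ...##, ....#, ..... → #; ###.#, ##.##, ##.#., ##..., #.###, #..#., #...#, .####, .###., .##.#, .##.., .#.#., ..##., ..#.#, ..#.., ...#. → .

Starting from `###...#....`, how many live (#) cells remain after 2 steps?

###....####
###.####.##
count of #: 9

9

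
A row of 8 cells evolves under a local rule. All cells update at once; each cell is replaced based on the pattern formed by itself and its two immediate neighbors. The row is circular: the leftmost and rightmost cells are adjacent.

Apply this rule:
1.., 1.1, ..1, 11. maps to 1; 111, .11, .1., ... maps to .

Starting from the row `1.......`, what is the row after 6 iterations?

1.1.1.1.

iteration 1: .1.....1
iteration 2: 1.1...1.
iteration 3: .1.1.1.1
iteration 4: 1.1.1.1.
iteration 5: .1.1.1.1  (repeats iteration 3; period 2)
iteration 6: 1.1.1.1.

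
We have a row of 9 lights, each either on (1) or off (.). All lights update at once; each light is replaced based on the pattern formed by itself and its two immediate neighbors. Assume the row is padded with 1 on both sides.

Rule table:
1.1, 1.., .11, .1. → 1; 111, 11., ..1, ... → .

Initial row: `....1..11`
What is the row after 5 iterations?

1..1.1.11

iteration 1: 1...11.1.
iteration 2: .1..1.111
iteration 3: 111.111..
iteration 4: ...11..1.
iteration 5: 1..1.1.11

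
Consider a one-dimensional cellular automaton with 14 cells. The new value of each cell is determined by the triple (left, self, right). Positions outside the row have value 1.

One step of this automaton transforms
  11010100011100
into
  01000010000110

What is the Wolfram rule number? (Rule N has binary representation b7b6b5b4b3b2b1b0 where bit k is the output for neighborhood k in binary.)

80

position 0: 111 → 0  (bit 7 = 0)
position 1: 110 → 1  (bit 6 = 1)
position 2: 101 → 0  (bit 5 = 0)
position 6: 100 → 1  (bit 4 = 1)
position 9: 011 → 0  (bit 3 = 0)
position 3: 010 → 0  (bit 2 = 0)
position 8: 001 → 0  (bit 1 = 0)
position 7: 000 → 0  (bit 0 = 0)
bits b7..b0 = 01010000 = 80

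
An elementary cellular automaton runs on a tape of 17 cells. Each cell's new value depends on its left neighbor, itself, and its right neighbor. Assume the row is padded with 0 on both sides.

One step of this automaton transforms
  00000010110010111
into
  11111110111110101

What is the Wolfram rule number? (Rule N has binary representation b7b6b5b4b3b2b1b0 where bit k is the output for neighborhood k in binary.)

position 15: 111 → 0  (bit 7 = 0)
position 9: 110 → 1  (bit 6 = 1)
position 7: 101 → 0  (bit 5 = 0)
position 10: 100 → 1  (bit 4 = 1)
position 8: 011 → 1  (bit 3 = 1)
position 6: 010 → 1  (bit 2 = 1)
position 5: 001 → 1  (bit 1 = 1)
position 0: 000 → 1  (bit 0 = 1)
bits b7..b0 = 01011111 = 95

95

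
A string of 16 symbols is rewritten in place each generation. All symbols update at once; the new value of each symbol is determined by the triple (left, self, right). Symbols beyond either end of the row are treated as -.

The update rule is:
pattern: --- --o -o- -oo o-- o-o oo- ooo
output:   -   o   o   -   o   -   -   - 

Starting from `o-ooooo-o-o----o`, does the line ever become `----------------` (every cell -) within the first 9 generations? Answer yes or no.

no

o-------o-oo--oo
oo-----oo---oo--
--o---o--o-o--o-
-ooo-ooooo-ooooo
o---------------
oo--------------
--o-------------
-ooo------------
o---o-----------
generation 9 is o---o-----------, still not uniform -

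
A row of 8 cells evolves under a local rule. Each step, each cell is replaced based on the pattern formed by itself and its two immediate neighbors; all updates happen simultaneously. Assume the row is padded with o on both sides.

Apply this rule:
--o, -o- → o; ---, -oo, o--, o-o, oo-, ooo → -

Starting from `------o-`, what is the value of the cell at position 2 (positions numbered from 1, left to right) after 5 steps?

step 1: -----oo-
step 2: ----o---
step 3: ---oo--o
step 4: --o---o-
step 5: -oo--oo-
position 2 holds o

o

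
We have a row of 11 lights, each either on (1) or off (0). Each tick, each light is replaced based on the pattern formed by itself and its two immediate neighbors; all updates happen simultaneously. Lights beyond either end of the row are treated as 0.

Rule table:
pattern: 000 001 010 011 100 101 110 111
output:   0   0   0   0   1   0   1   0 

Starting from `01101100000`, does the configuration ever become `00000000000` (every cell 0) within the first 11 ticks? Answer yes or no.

yes

00100110000
00010011000
00001001100
00000100110
00000010011
00000001001
00000000100
00000000010
00000000001
00000000000
all cells are 0 at tick 10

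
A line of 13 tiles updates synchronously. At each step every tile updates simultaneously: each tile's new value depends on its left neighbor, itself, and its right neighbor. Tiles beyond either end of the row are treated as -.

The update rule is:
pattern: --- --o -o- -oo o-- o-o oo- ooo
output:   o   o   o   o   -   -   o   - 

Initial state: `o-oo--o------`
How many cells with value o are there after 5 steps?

8

o-oo-oo-ooooo
o-oo-oo-o---o
o-oo-oo-o-ooo
o-oo-oo-o-o-o
o-oo-oo-o-o-o
count of o: 8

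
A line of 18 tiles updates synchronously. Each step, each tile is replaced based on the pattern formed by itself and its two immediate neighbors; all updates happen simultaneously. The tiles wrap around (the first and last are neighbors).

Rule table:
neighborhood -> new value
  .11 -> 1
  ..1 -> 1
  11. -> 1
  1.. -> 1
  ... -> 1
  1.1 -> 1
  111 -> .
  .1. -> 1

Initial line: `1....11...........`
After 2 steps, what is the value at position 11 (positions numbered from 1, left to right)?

.

111111111111111111
..................
position 11 holds .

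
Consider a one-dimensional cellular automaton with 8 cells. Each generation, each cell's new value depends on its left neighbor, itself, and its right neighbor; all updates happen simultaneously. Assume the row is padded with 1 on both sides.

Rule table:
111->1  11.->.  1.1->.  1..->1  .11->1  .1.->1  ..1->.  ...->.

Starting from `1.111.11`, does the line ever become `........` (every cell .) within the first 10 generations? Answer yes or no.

no

..11..11
1.1.1.11
..1.1.11
1.1.1.11  (repeats generation 2; period 2)
generation 10: 1.1.1.11
generation 10 is 1.1.1.11, still not uniform .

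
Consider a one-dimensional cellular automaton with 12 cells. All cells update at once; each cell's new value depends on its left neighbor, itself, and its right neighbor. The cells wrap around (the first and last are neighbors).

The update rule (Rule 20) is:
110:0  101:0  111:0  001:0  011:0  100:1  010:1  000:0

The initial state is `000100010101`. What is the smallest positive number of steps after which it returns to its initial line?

step 1: 100110010101
step 2: 010001010100
step 3: 011001010110
step 4: 000101010001
step 5: 100101011001
step 6: 010101000100
step 7: 010101100110
step 8: 010100010001
step 9: 010110011001
step 10: 010001000101
step 11: 011001100101
step 12: 000100010101

12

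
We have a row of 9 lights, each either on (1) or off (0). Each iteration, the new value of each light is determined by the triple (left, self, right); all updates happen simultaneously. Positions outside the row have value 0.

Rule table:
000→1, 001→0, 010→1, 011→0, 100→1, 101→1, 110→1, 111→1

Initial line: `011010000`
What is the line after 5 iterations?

001100111

001111111
100111111
110011111
011001111
001100111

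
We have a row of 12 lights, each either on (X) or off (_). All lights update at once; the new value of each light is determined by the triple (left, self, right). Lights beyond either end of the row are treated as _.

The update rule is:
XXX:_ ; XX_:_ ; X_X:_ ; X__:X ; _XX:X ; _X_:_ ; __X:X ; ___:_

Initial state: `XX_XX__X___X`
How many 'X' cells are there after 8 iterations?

3

X__X_XX_X_X_
_XX__X_____X
XX_XX_X___X_
X__X___X_X_X
_XX_X_X_____
XX_____X____
X_X___X_X___
___X_X___X__
count of X: 3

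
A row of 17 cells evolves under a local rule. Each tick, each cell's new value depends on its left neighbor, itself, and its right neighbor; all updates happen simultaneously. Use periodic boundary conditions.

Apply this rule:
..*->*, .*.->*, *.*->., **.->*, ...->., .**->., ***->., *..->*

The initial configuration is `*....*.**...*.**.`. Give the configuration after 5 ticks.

**..**..**.**..*.
.***.***.*..****.
*..*...*.***...**
*****.**...**.*..
....*..**.*.*.***

....*..**.*.*.***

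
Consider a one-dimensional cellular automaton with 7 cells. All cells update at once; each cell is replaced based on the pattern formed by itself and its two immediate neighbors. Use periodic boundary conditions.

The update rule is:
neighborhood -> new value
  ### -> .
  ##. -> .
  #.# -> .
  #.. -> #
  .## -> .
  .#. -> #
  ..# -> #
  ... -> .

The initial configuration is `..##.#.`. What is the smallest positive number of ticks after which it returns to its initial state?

tick 1: .#...##
tick 2: .##.#..
tick 3: #...##.
tick 4: ##.#...
tick 5: ...##.#
tick 6: #.#...#
tick 7: ..##.#.

7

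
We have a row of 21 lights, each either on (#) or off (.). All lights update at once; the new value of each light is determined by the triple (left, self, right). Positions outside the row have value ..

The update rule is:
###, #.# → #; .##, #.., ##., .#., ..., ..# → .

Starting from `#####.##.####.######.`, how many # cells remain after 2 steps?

.###.#..#.##.#.####..
..#.#....#..#.#.##...
count of #: 7

7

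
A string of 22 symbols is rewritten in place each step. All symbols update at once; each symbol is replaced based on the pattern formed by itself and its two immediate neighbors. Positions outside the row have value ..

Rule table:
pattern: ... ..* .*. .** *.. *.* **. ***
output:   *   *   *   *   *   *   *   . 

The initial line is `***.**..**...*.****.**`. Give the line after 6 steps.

*.**************..****
***............****..*
*.**************..****  (repeats step 1; period 2)
step 6: ***............****..*

***............****..*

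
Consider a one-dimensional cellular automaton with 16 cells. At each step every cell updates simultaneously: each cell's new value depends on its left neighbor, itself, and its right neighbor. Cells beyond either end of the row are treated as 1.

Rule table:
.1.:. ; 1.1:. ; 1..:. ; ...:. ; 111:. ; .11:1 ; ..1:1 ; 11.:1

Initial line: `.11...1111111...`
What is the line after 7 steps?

.11..11.....1..1
.11.111....1..11
.11.1.1...1..11.
.11......1..111.
.11.....1..11.1.
.11....1..111...
.11...1..11.1..1

.11...1..11.1..1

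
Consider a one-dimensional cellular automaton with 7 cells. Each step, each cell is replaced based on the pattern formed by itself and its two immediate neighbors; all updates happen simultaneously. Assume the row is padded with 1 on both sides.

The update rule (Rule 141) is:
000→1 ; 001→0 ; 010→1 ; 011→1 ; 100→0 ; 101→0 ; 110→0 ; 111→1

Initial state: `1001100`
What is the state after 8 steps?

0101010

step 1: 0001000
step 2: 0101010
step 3: 0101010  (fixed point — unchanged through step 8)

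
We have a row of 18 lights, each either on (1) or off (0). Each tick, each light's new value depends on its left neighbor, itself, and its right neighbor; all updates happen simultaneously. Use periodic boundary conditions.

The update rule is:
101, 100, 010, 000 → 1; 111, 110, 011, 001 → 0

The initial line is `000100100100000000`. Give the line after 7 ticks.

110110111111111110

110110110111111111
001001001000000000
101101101111111111
010010010000000000
011011011111111111
100100100000000000
110110111111111110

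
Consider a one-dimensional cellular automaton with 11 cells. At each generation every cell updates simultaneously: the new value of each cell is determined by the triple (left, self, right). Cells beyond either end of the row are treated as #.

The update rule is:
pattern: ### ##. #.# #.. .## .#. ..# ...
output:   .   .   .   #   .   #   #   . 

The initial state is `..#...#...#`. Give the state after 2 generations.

generation 1: ####.###.#.
generation 2: .........#.

.........#.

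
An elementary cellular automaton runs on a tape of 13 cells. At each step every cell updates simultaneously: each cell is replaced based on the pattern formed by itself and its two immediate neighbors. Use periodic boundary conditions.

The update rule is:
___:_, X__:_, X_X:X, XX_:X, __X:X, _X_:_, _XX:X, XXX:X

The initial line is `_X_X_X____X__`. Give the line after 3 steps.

X_X____X___X_

X_X_X____X___
_X_X____X___X
X_X____X___X_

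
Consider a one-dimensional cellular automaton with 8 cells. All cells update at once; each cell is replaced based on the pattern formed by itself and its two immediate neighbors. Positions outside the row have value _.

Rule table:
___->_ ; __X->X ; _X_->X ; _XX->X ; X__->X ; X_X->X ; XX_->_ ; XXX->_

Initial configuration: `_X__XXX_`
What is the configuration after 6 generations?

generation 1: XXXXX__X
generation 2: X____XXX
generation 3: XX__XX__
generation 4: X_XXX_X_
generation 5: XXX__XXX
generation 6: X__XXX__

X__XXX__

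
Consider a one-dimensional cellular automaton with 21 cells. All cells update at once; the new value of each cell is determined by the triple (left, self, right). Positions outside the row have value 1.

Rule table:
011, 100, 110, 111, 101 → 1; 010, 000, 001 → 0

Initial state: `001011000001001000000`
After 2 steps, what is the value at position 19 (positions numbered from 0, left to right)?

step 1: 100111100000100100000
step 2: 110111110000010010000
position 19 holds 0

0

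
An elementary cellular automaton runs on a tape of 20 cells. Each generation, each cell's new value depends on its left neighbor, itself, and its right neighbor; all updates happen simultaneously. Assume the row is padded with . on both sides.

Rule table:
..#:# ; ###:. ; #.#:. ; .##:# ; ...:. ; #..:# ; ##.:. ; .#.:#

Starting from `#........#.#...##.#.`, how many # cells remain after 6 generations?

10

##......##.##.##..##
#.#....##..#..#.###.
#.##..##.######.#..#
#.#.###..#......####
#.#.#..####....##...
#.#.####...#..##.#..
count of #: 10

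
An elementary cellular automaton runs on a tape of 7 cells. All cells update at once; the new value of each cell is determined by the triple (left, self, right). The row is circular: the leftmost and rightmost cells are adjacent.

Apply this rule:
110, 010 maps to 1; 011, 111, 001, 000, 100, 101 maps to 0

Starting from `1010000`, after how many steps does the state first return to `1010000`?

1

1010000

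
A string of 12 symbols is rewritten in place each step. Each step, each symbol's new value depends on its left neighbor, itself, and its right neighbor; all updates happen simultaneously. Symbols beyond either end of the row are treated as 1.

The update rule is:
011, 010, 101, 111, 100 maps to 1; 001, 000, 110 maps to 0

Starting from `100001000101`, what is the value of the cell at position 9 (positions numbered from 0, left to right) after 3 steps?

step 1: 010001100111
step 2: 111001010111
step 3: 110101111111
position 9 holds 1

1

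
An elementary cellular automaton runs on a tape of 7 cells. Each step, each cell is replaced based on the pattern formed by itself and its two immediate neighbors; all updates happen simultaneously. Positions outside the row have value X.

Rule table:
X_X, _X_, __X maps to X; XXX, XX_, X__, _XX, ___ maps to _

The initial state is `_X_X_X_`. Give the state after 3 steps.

______X

XXXXXXX
_______
______X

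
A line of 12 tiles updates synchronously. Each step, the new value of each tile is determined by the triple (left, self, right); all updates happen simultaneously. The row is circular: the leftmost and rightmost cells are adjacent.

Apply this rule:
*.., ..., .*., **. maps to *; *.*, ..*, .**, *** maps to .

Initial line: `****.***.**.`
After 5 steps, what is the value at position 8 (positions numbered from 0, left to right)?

.

step 1: ...*...*..*.
step 2: **.***.**.**
step 3: .*...*..*...
step 4: .***.**.****
step 5: ...*..*....*
position 8 holds .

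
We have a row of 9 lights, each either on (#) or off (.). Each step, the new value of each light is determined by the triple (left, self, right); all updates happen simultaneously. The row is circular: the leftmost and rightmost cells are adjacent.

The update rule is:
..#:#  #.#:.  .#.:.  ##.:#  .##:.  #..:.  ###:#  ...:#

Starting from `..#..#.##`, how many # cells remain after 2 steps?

3

.#..#...#
...#..##.
count of #: 3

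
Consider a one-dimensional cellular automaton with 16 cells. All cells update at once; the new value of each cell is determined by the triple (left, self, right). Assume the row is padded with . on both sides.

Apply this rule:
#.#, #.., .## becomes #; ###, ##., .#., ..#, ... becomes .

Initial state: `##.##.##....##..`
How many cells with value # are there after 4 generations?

7

#.##.##.#...#.#.
.##.##.#.#...#.#
.#.##.#.#.#...#.
..##.#.#.#.#...#
count of #: 7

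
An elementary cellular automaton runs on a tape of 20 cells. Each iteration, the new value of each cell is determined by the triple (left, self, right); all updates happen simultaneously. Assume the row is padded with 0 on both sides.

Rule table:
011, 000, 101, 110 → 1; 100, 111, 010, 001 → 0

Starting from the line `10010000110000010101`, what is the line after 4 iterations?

00010101110110000100

iteration 1: 00000110110111001010
iteration 2: 11110111111101000100
iteration 3: 10011100000110010001
iteration 4: 00010101110110000100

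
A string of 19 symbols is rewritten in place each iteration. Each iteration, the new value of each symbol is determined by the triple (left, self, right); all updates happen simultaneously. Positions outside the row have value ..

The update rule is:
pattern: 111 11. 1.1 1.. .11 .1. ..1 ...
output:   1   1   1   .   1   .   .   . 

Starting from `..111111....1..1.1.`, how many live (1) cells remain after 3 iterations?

6

..111111........1..
..111111...........
..111111...........
count of 1: 6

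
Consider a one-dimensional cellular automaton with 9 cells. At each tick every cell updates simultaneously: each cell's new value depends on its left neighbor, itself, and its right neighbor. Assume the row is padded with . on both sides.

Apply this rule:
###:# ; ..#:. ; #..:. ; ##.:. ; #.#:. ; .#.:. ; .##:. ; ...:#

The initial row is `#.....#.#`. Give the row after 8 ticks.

..##..##.

..###....
#..#..###
.......#.
######...
.####..##
..##.....
#....####
..##..##.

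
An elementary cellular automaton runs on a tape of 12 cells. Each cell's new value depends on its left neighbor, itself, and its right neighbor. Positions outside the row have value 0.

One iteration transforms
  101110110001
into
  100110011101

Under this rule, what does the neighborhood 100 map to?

1

At position 8 the neighborhood is 100; the next row has 1 there.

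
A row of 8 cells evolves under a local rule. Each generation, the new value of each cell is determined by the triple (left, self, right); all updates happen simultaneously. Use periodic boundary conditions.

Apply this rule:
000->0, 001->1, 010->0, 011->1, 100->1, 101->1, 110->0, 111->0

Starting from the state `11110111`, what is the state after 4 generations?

11101010

00001100
00011010
00110101
11101010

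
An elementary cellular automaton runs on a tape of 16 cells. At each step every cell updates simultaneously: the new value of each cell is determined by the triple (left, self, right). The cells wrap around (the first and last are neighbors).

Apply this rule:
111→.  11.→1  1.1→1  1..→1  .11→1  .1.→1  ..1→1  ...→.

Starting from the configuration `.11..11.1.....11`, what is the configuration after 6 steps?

11...11..11.11..

step 1: 1111111111...111
step 2: .........11.11..
step 3: ........1111111.
step 4: .......11.....11
step 5: 1.....1111...111
step 6: 11...11..11.11..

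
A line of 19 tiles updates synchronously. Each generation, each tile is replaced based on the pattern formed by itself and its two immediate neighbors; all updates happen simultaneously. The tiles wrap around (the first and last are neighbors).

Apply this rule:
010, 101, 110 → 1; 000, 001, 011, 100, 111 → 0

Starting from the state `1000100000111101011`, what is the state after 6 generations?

1000100000000000100

1000100000000111100
1000100000000000100
1000100000000000100  (fixed point — unchanged through generation 6)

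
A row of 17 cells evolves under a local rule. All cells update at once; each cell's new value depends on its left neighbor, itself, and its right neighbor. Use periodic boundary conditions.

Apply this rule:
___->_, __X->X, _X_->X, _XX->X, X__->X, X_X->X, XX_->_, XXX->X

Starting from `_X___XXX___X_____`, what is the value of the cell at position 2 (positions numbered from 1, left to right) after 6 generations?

generation 1: XXX_XXX_X_XXX____
generation 2: XX_XXX_XXXXX_X__X
generation 3: X_XXX_XXXXX_XXXXX
generation 4: _XXX_XXXXX_XXXXXX
generation 5: XXX_XXXXX_XXXXXX_
generation 6: XX_XXXXX_XXXXXX_X
position 2 holds X

X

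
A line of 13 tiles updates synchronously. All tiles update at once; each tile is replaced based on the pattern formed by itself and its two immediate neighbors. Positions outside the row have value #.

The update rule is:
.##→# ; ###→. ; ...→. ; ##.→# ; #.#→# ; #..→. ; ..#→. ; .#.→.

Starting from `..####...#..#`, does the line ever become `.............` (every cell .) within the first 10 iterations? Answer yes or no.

..#..#......#
............#
............#  (fixed point — unchanged through iteration 10)
iteration 10 is ............#, still not uniform .

no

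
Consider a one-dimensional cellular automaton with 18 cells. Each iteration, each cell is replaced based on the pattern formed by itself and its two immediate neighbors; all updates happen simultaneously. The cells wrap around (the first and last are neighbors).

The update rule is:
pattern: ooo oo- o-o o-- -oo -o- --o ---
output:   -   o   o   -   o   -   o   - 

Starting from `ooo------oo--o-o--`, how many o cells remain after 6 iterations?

10

iteration 1: o-o-----ooo-o-o--o
iteration 2: oo-----oo-oo-o--oo
iteration 3: -o----ooooooo--oo-
iteration 4: o----oo-----o-ooo-
iteration 5: ----ooo----o-oo-oo
iteration 6: ---oo-o---o-oooooo
count of o: 10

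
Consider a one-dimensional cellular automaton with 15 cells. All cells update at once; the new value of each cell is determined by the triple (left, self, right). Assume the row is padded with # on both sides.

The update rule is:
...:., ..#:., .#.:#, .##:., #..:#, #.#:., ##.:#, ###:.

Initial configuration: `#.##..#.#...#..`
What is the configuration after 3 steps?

step 1: #..##.#.##..##.
step 2: ##..#.#..##..#.
step 3: .##.#.##..##.#.

.##.#.##..##.#.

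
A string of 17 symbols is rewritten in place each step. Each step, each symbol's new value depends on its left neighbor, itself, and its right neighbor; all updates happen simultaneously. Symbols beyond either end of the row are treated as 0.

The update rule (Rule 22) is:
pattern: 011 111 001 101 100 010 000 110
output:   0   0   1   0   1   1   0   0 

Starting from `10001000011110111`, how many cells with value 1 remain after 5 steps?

step 1: 11011100100000000
step 2: 00000011110000000
step 3: 00000100001000000
step 4: 00001110011100000
step 5: 00010001100010000
count of 1: 4

4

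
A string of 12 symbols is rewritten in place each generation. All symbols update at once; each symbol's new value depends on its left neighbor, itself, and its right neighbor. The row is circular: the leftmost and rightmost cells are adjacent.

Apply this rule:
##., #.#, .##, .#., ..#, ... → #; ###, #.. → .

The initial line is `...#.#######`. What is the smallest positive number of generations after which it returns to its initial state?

.#####.....#
##...#.#####
.#.#####....
####...#.###
...#.#####..
######...#.#
.....#.#####
.#######...#
##.....#.###
.#.#######..
####.....#.#
...#.#######

12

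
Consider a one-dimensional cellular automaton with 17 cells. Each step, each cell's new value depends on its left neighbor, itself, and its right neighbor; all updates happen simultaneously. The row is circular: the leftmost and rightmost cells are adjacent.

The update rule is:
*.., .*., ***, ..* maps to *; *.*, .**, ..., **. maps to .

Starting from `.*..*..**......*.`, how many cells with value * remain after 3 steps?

11

step 1: *******..*....***
step 2: ******.****..*.**
step 3: *****...**.***..*
count of *: 11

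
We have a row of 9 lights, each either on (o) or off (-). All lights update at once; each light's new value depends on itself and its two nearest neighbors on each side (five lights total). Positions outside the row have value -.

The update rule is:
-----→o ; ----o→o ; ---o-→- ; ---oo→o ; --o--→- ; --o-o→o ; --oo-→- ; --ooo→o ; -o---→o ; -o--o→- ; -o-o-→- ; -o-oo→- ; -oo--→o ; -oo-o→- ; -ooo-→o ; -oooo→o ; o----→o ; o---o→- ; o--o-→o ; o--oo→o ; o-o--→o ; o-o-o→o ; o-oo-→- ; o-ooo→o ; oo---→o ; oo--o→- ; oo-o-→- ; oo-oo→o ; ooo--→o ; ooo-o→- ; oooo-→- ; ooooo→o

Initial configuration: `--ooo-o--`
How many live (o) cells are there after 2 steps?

step 1: oooo--ooo
step 2: oo-o-oooo
count of o: 7

7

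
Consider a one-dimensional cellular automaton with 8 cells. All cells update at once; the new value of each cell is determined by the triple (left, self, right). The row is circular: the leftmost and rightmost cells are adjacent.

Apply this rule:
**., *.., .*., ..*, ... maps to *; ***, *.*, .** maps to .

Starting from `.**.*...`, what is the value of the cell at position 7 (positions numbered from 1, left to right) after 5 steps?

*.*.****
*.*.....
*.******
*.......
********
position 7 holds *

*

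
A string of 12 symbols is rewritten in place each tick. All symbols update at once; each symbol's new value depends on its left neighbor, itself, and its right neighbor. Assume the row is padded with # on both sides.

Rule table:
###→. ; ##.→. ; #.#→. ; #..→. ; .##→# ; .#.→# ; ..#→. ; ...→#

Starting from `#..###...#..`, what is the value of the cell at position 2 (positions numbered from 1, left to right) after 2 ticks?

tick 1: ...#...#.#..
tick 2: .#.#.#.#.#..
position 2 holds #

#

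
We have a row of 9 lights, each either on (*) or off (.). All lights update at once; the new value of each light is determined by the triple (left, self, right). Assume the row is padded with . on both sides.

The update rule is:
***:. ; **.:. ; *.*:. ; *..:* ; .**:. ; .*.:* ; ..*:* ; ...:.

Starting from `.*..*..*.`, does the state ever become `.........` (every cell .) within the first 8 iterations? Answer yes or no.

*********
.........
all cells are . at iteration 2

yes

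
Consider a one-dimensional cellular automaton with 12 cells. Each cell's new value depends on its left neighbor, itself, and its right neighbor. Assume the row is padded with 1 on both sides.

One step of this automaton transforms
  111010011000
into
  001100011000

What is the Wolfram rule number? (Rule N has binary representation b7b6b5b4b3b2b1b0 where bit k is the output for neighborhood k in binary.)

104

position 0: 111 → 0  (bit 7 = 0)
position 2: 110 → 1  (bit 6 = 1)
position 3: 101 → 1  (bit 5 = 1)
position 5: 100 → 0  (bit 4 = 0)
position 7: 011 → 1  (bit 3 = 1)
position 4: 010 → 0  (bit 2 = 0)
position 6: 001 → 0  (bit 1 = 0)
position 10: 000 → 0  (bit 0 = 0)
bits b7..b0 = 01101000 = 104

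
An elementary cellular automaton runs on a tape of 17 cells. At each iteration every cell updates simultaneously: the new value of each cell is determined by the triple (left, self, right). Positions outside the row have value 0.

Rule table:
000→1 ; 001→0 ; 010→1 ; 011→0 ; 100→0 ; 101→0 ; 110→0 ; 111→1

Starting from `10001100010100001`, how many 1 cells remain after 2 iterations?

8

10100001010101101
10101101010100001
count of 1: 8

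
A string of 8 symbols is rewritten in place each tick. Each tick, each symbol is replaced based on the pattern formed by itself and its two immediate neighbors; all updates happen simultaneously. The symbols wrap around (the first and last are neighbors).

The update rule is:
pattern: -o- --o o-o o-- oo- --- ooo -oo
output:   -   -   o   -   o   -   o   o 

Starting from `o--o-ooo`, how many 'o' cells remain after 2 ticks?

5

tick 1: o---oooo
tick 2: o---oooo
count of o: 5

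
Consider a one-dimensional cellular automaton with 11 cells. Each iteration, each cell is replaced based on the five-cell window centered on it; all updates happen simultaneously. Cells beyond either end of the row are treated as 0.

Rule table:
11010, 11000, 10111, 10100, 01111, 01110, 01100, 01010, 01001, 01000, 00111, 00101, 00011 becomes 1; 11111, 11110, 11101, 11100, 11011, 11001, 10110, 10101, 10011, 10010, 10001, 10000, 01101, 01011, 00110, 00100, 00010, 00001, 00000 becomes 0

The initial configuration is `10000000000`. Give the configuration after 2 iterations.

iteration 1: 01000000000
iteration 2: 00100000000

00100000000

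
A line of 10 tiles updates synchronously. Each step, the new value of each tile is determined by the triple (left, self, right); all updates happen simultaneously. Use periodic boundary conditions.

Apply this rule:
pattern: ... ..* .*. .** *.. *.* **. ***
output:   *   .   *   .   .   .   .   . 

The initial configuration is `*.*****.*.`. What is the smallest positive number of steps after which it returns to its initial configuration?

*.......*.
*.*****.*.

2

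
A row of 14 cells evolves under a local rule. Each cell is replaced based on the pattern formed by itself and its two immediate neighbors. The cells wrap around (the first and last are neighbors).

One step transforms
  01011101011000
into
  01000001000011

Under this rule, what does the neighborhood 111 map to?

At position 4 the neighborhood is 111; the next row has 0 there.

0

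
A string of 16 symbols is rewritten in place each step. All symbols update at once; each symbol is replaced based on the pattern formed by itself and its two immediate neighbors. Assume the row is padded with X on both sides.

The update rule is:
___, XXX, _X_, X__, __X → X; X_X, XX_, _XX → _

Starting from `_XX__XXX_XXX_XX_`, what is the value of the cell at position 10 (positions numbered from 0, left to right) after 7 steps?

_

___XX_X___X_____
XXX___XXXXXXXXXX
XX_XXX_XXXXXXXXX
X___X___XXXXXXXX
_XXXXXXX_XXXXXXX
__XXXXX___XXXXXX
XX_XXX_XXX_XXXXX
position 10 holds _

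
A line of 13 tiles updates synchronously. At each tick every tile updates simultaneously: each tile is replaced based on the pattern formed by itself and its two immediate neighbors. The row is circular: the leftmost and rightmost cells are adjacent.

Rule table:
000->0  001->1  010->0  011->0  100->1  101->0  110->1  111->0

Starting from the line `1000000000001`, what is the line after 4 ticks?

0001100010000

1100000000010
0110000000100
1011000001010
0001100010000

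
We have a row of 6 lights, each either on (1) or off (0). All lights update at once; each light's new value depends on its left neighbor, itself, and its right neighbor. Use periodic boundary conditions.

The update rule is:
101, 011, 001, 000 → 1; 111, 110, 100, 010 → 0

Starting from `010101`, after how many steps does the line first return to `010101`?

step 1: 101010
step 2: 010101

2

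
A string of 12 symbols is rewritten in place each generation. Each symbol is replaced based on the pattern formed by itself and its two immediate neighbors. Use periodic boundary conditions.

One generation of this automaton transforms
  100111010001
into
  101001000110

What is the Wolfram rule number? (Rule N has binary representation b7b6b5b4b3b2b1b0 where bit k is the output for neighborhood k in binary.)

position 4: 111 → 0  (bit 7 = 0)
position 0: 110 → 1  (bit 6 = 1)
position 6: 101 → 0  (bit 5 = 0)
position 1: 100 → 0  (bit 4 = 0)
position 3: 011 → 0  (bit 3 = 0)
position 7: 010 → 0  (bit 2 = 0)
position 2: 001 → 1  (bit 1 = 1)
position 9: 000 → 1  (bit 0 = 1)
bits b7..b0 = 01000011 = 67

67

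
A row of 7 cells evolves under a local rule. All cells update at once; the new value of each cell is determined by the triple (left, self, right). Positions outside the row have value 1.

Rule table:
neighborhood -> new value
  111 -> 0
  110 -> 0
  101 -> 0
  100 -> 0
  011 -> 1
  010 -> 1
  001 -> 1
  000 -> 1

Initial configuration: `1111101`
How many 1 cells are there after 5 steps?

0000001
0111111
0100000
0101111
0101000
count of 1: 2

2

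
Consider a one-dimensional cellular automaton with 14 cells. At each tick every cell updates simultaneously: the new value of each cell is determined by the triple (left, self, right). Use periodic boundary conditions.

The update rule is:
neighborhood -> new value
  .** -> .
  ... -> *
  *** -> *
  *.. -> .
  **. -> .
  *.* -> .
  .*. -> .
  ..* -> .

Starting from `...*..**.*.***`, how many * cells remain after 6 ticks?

.*..........*.
...********...
**..******..**
*....****....*
..**..**..**..
*............*
count of *: 2

2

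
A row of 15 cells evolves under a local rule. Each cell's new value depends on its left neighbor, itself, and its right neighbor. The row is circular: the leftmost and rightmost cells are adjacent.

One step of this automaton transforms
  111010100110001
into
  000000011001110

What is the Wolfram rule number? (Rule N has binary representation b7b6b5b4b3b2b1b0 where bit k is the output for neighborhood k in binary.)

position 0: 111 → 0  (bit 7 = 0)
position 2: 110 → 0  (bit 6 = 0)
position 3: 101 → 0  (bit 5 = 0)
position 7: 100 → 1  (bit 4 = 1)
position 9: 011 → 0  (bit 3 = 0)
position 4: 010 → 0  (bit 2 = 0)
position 8: 001 → 1  (bit 1 = 1)
position 12: 000 → 1  (bit 0 = 1)
bits b7..b0 = 00010011 = 19

19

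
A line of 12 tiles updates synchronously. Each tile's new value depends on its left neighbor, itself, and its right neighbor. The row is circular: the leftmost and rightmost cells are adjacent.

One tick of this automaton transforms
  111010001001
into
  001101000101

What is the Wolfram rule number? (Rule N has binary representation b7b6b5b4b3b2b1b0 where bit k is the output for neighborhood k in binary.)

position 0: 111 → 0  (bit 7 = 0)
position 2: 110 → 1  (bit 6 = 1)
position 3: 101 → 1  (bit 5 = 1)
position 5: 100 → 1  (bit 4 = 1)
position 11: 011 → 1  (bit 3 = 1)
position 4: 010 → 0  (bit 2 = 0)
position 7: 001 → 0  (bit 1 = 0)
position 6: 000 → 0  (bit 0 = 0)
bits b7..b0 = 01111000 = 120

120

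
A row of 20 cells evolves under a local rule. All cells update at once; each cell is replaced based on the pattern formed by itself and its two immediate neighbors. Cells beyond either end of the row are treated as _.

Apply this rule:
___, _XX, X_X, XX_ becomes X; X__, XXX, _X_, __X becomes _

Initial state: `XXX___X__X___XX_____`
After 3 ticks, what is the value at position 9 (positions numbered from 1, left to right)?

X_X_X______X_XX_XXXX
_X_X__XXXX__XXXXX__X
__X___X__X__X___X___
position 9 holds _

_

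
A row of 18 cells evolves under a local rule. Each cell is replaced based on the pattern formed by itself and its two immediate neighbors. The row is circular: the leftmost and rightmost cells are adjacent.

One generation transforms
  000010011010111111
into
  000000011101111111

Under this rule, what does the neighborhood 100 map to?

At position 0 the neighborhood is 100; the next row has 0 there.

0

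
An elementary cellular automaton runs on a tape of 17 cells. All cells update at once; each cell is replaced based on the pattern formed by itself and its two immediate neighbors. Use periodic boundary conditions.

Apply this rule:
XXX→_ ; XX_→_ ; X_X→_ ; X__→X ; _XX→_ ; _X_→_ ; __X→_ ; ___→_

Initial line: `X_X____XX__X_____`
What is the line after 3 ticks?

_____X_____X__X__

___X_____X__X____
____X_____X__X___
_____X_____X__X__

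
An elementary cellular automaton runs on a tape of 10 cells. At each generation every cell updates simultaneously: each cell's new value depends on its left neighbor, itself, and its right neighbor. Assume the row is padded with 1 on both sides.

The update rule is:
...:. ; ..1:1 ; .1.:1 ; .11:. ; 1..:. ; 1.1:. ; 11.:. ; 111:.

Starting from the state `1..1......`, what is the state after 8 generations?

generation 1: ..11.....1
generation 2: .1......1.
generation 3: .1.....11.
generation 4: .1....1...
generation 5: .1...11..1
generation 6: .1..1...1.
generation 7: .1.11..11.
generation 8: .1....1...

.1....1...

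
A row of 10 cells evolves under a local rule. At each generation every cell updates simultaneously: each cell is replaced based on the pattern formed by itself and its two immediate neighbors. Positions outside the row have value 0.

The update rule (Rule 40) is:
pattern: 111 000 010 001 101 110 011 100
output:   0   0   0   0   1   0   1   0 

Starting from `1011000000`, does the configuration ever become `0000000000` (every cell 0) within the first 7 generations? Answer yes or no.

0110000000
0100000000
0000000000
all cells are 0 at generation 3

yes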